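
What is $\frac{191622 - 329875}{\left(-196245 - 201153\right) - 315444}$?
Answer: $\frac{138253}{712842} \approx 0.19395$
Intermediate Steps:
$\frac{191622 - 329875}{\left(-196245 - 201153\right) - 315444} = - \frac{138253}{-397398 - 315444} = - \frac{138253}{-712842} = \left(-138253\right) \left(- \frac{1}{712842}\right) = \frac{138253}{712842}$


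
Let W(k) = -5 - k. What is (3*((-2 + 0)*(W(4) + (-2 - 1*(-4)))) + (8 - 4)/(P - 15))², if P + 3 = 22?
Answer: 1849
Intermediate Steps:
P = 19 (P = -3 + 22 = 19)
(3*((-2 + 0)*(W(4) + (-2 - 1*(-4)))) + (8 - 4)/(P - 15))² = (3*((-2 + 0)*((-5 - 1*4) + (-2 - 1*(-4)))) + (8 - 4)/(19 - 15))² = (3*(-2*((-5 - 4) + (-2 + 4))) + 4/4)² = (3*(-2*(-9 + 2)) + 4*(¼))² = (3*(-2*(-7)) + 1)² = (3*14 + 1)² = (42 + 1)² = 43² = 1849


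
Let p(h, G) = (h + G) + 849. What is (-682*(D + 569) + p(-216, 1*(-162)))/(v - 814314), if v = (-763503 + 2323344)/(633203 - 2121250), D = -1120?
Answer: -559882147891/1211739064599 ≈ -0.46205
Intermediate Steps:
p(h, G) = 849 + G + h (p(h, G) = (G + h) + 849 = 849 + G + h)
v = -1559841/1488047 (v = 1559841/(-1488047) = 1559841*(-1/1488047) = -1559841/1488047 ≈ -1.0482)
(-682*(D + 569) + p(-216, 1*(-162)))/(v - 814314) = (-682*(-1120 + 569) + (849 + 1*(-162) - 216))/(-1559841/1488047 - 814314) = (-682*(-551) + (849 - 162 - 216))/(-1211739064599/1488047) = (375782 + 471)*(-1488047/1211739064599) = 376253*(-1488047/1211739064599) = -559882147891/1211739064599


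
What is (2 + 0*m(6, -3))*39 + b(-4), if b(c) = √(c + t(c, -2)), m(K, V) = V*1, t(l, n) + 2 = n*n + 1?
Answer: 78 + I ≈ 78.0 + 1.0*I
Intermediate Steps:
t(l, n) = -1 + n² (t(l, n) = -2 + (n*n + 1) = -2 + (n² + 1) = -2 + (1 + n²) = -1 + n²)
m(K, V) = V
b(c) = √(3 + c) (b(c) = √(c + (-1 + (-2)²)) = √(c + (-1 + 4)) = √(c + 3) = √(3 + c))
(2 + 0*m(6, -3))*39 + b(-4) = (2 + 0*(-3))*39 + √(3 - 4) = (2 + 0)*39 + √(-1) = 2*39 + I = 78 + I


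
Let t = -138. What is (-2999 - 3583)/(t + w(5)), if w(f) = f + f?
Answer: 3291/64 ≈ 51.422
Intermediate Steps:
w(f) = 2*f
(-2999 - 3583)/(t + w(5)) = (-2999 - 3583)/(-138 + 2*5) = -6582/(-138 + 10) = -6582/(-128) = -6582*(-1/128) = 3291/64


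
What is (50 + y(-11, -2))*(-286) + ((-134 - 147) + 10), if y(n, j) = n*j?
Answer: -20863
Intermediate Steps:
y(n, j) = j*n
(50 + y(-11, -2))*(-286) + ((-134 - 147) + 10) = (50 - 2*(-11))*(-286) + ((-134 - 147) + 10) = (50 + 22)*(-286) + (-281 + 10) = 72*(-286) - 271 = -20592 - 271 = -20863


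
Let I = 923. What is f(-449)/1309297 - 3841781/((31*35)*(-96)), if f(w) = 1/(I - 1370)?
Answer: 249824939440291/6773359984160 ≈ 36.883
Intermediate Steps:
f(w) = -1/447 (f(w) = 1/(923 - 1370) = 1/(-447) = -1/447)
f(-449)/1309297 - 3841781/((31*35)*(-96)) = -1/447/1309297 - 3841781/((31*35)*(-96)) = -1/447*1/1309297 - 3841781/(1085*(-96)) = -1/585255759 - 3841781/(-104160) = -1/585255759 - 3841781*(-1/104160) = -1/585255759 + 3841781/104160 = 249824939440291/6773359984160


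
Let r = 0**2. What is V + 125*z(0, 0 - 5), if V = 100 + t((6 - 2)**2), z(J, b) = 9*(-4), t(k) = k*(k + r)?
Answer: -4144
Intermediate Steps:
r = 0
t(k) = k**2 (t(k) = k*(k + 0) = k*k = k**2)
z(J, b) = -36
V = 356 (V = 100 + ((6 - 2)**2)**2 = 100 + (4**2)**2 = 100 + 16**2 = 100 + 256 = 356)
V + 125*z(0, 0 - 5) = 356 + 125*(-36) = 356 - 4500 = -4144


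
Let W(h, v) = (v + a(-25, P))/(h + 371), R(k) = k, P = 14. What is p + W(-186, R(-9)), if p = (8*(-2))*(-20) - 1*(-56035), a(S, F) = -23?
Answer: 10425643/185 ≈ 56355.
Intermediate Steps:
p = 56355 (p = -16*(-20) + 56035 = 320 + 56035 = 56355)
W(h, v) = (-23 + v)/(371 + h) (W(h, v) = (v - 23)/(h + 371) = (-23 + v)/(371 + h))
p + W(-186, R(-9)) = 56355 + (-23 - 9)/(371 - 186) = 56355 - 32/185 = 10425643/185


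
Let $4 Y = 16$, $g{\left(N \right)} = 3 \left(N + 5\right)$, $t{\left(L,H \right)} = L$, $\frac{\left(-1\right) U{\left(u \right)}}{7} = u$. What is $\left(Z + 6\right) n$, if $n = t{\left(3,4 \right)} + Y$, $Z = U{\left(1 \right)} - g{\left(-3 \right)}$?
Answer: $-49$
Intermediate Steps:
$U{\left(u \right)} = - 7 u$
$g{\left(N \right)} = 15 + 3 N$ ($g{\left(N \right)} = 3 \left(5 + N\right) = 15 + 3 N$)
$Y = 4$ ($Y = \frac{1}{4} \cdot 16 = 4$)
$Z = -13$ ($Z = \left(-7\right) 1 - \left(15 + 3 \left(-3\right)\right) = -7 - \left(15 - 9\right) = -7 - 6 = -13$)
$n = 7$ ($n = 3 + 4 = 7$)
$\left(Z + 6\right) n = \left(-13 + 6\right) 7 = \left(-7\right) 7 = -49$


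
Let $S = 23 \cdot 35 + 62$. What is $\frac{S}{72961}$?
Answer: $\frac{867}{72961} \approx 0.011883$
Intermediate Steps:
$S = 867$ ($S = 805 + 62 = 867$)
$\frac{S}{72961} = \frac{867}{72961}$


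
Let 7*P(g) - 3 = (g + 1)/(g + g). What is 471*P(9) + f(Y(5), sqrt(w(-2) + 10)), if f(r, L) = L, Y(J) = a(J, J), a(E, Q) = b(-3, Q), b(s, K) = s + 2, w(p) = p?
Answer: 5024/21 + 2*sqrt(2) ≈ 242.07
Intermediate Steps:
b(s, K) = 2 + s
a(E, Q) = -1 (a(E, Q) = 2 - 3 = -1)
Y(J) = -1
P(g) = 3/7 + (1 + g)/(14*g) (P(g) = 3/7 + ((g + 1)/(g + g))/7 = 3/7 + ((1 + g)/((2*g)))/7 = 3/7 + ((1 + g)*(1/(2*g)))/7 = 3/7 + ((1 + g)/(2*g))/7 = 3/7 + (1 + g)/(14*g))
471*P(9) + f(Y(5), sqrt(w(-2) + 10)) = 471*((1/14)*(1 + 7*9)/9) + sqrt(-2 + 10) = 471*((1/14)*(1/9)*(1 + 63)) + sqrt(8) = 471*((1/14)*(1/9)*64) + 2*sqrt(2) = 471*(32/63) + 2*sqrt(2) = 5024/21 + 2*sqrt(2)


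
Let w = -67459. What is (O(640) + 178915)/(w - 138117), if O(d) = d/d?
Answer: -44729/51394 ≈ -0.87032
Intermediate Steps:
O(d) = 1
(O(640) + 178915)/(w - 138117) = (1 + 178915)/(-67459 - 138117) = 178916/(-205576) = 178916*(-1/205576) = -44729/51394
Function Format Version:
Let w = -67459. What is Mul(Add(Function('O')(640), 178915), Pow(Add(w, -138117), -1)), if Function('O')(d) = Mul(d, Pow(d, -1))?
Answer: Rational(-44729, 51394) ≈ -0.87032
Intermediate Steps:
Function('O')(d) = 1
Mul(Add(Function('O')(640), 178915), Pow(Add(w, -138117), -1)) = Mul(Add(1, 178915), Pow(Add(-67459, -138117), -1)) = Mul(178916, Pow(-205576, -1)) = Mul(178916, Rational(-1, 205576)) = Rational(-44729, 51394)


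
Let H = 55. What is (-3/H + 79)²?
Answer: 18852964/3025 ≈ 6232.4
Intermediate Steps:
(-3/H + 79)² = (-3/55 + 79)² = (4342/55)² = 18852964/3025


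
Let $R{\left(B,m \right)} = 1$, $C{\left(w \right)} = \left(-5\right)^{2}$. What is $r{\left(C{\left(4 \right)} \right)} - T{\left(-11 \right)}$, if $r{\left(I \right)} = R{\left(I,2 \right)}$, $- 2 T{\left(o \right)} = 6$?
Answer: $4$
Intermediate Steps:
$C{\left(w \right)} = 25$
$T{\left(o \right)} = -3$ ($T{\left(o \right)} = \left(- \frac{1}{2}\right) 6 = -3$)
$r{\left(I \right)} = 1$
$r{\left(C{\left(4 \right)} \right)} - T{\left(-11 \right)} = 1 - -3 = 1 + 3 = 4$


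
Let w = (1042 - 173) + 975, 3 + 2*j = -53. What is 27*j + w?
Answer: 1088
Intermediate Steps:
j = -28 (j = -3/2 + (½)*(-53) = -3/2 - 53/2 = -28)
w = 1844 (w = 869 + 975 = 1844)
27*j + w = 27*(-28) + 1844 = -756 + 1844 = 1088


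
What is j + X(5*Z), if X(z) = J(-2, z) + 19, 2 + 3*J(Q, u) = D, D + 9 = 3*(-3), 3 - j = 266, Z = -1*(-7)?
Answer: -752/3 ≈ -250.67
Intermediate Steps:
Z = 7
j = -263 (j = 3 - 1*266 = 3 - 266 = -263)
D = -18 (D = -9 + 3*(-3) = -9 - 9 = -18)
J(Q, u) = -20/3 (J(Q, u) = -⅔ + (⅓)*(-18) = -⅔ - 6 = -20/3)
X(z) = 37/3 (X(z) = -20/3 + 19 = 37/3)
j + X(5*Z) = -263 + 37/3 = -752/3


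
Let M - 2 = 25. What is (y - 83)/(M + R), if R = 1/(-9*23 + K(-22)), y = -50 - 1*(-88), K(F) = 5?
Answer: -9090/5453 ≈ -1.6670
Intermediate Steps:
M = 27 (M = 2 + 25 = 27)
y = 38 (y = -50 + 88 = 38)
R = -1/202 (R = 1/(-9*23 + 5) = 1/(-207 + 5) = 1/(-202) = -1/202 ≈ -0.0049505)
(y - 83)/(M + R) = (38 - 83)/(27 - 1/202) = -45/5453/202 = -45*202/5453 = -9090/5453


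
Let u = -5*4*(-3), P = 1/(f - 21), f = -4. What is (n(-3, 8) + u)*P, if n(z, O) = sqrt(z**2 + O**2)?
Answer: -12/5 - sqrt(73)/25 ≈ -2.7418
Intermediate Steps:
P = -1/25 (P = 1/(-4 - 21) = 1/(-25) = -1/25 ≈ -0.040000)
u = 60 (u = -20*(-3) = 60)
n(z, O) = sqrt(O**2 + z**2)
(n(-3, 8) + u)*P = (sqrt(8**2 + (-3)**2) + 60)*(-1/25) = (sqrt(64 + 9) + 60)*(-1/25) = (sqrt(73) + 60)*(-1/25) = (60 + sqrt(73))*(-1/25) = -12/5 - sqrt(73)/25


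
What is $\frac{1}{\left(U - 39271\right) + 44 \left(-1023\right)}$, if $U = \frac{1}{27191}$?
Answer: $- \frac{27191}{2291739052} \approx -1.1865 \cdot 10^{-5}$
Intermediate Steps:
$U = \frac{1}{27191} \approx 3.6777 \cdot 10^{-5}$
$\frac{1}{\left(U - 39271\right) + 44 \left(-1023\right)} = \frac{1}{\left(\frac{1}{27191} - 39271\right) + 44 \left(-1023\right)} = \frac{1}{\left(\frac{1}{27191} - 39271\right) - 45012} = \frac{1}{- \frac{1067817760}{27191} - 45012} = \frac{1}{- \frac{2291739052}{27191}} = - \frac{27191}{2291739052}$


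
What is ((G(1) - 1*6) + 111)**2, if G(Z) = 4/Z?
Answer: 11881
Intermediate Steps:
((G(1) - 1*6) + 111)**2 = ((4/1 - 1*6) + 111)**2 = ((4*1 - 6) + 111)**2 = ((4 - 6) + 111)**2 = (-2 + 111)**2 = 109**2 = 11881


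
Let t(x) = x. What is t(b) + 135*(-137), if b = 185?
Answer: -18310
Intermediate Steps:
t(b) + 135*(-137) = 185 + 135*(-137) = 185 - 18495 = -18310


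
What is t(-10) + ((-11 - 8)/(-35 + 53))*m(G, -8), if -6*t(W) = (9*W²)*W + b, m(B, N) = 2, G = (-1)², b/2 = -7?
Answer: 13502/9 ≈ 1500.2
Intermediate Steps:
b = -14 (b = 2*(-7) = -14)
G = 1
t(W) = 7/3 - 3*W³/2 (t(W) = -((9*W²)*W - 14)/6 = -(9*W³ - 14)/6 = -(-14 + 9*W³)/6 = 7/3 - 3*W³/2)
t(-10) + ((-11 - 8)/(-35 + 53))*m(G, -8) = (7/3 - 3/2*(-10)³) + ((-11 - 8)/(-35 + 53))*2 = (7/3 - 3/2*(-1000)) - 19/18*2 = (7/3 + 1500) - 19*1/18*2 = 4507/3 - 19/18*2 = 4507/3 - 19/9 = 13502/9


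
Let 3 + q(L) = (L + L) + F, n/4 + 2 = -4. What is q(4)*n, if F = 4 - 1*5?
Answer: -96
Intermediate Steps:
F = -1 (F = 4 - 5 = -1)
n = -24 (n = -8 + 4*(-4) = -8 - 16 = -24)
q(L) = -4 + 2*L (q(L) = -3 + ((L + L) - 1) = -3 + (2*L - 1) = -3 + (-1 + 2*L) = -4 + 2*L)
q(4)*n = (-4 + 2*4)*(-24) = (-4 + 8)*(-24) = 4*(-24) = -96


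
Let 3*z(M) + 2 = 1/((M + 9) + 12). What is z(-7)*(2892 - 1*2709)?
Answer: -1647/14 ≈ -117.64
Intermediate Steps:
z(M) = -⅔ + 1/(3*(21 + M)) (z(M) = -⅔ + 1/(3*((M + 9) + 12)) = -⅔ + 1/(3*((9 + M) + 12)) = -⅔ + 1/(3*(21 + M)))
z(-7)*(2892 - 1*2709) = ((-41 - 2*(-7))/(3*(21 - 7)))*(2892 - 1*2709) = ((⅓)*(-41 + 14)/14)*(2892 - 2709) = ((⅓)*(1/14)*(-27))*183 = -9/14*183 = -1647/14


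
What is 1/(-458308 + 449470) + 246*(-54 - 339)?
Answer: -854440165/8838 ≈ -96678.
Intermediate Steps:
1/(-458308 + 449470) + 246*(-54 - 339) = 1/(-8838) + 246*(-393) = -1/8838 - 96678 = -854440165/8838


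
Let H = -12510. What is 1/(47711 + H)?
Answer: 1/35201 ≈ 2.8408e-5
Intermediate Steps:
1/(47711 + H) = 1/(47711 - 12510) = 1/35201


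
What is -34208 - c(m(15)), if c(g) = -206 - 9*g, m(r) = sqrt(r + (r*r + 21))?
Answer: -34002 + 27*sqrt(29) ≈ -33857.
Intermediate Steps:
m(r) = sqrt(21 + r + r**2) (m(r) = sqrt(r + (r**2 + 21)) = sqrt(r + (21 + r**2)) = sqrt(21 + r + r**2))
-34208 - c(m(15)) = -34208 - (-206 - 9*sqrt(21 + 15 + 15**2)) = -34208 - (-206 - 9*sqrt(21 + 15 + 225)) = -34208 - (-206 - 27*sqrt(29)) = -34208 + (206 + 27*sqrt(29)) = -34002 + 27*sqrt(29)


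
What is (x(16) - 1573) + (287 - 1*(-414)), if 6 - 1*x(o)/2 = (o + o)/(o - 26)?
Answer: -4268/5 ≈ -853.60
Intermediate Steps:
x(o) = 12 - 4*o/(-26 + o) (x(o) = 12 - 2*(o + o)/(o - 26) = 12 - 2*2*o/(-26 + o) = 12 - 4*o/(-26 + o))
(x(16) - 1573) + (287 - 1*(-414)) = (8*(-39 + 16)/(-26 + 16) - 1573) + (287 - 1*(-414)) = (8*(-23)/(-10) - 1573) + (287 + 414) = (8*(-1/10)*(-23) - 1573) + 701 = (92/5 - 1573) + 701 = -7773/5 + 701 = -4268/5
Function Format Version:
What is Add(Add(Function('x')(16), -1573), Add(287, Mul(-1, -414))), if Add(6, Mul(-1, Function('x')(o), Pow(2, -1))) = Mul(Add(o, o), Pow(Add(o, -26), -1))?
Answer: Rational(-4268, 5) ≈ -853.60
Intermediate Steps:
Function('x')(o) = Add(12, Mul(-4, o, Pow(Add(-26, o), -1))) (Function('x')(o) = Add(12, Mul(-2, Mul(Add(o, o), Pow(Add(o, -26), -1)))) = Add(12, Mul(-2, Mul(Mul(2, o), Pow(Add(-26, o), -1)))) = Add(12, Mul(-2, Mul(2, o, Pow(Add(-26, o), -1)))) = Add(12, Mul(-4, o, Pow(Add(-26, o), -1))))
Add(Add(Function('x')(16), -1573), Add(287, Mul(-1, -414))) = Add(Add(Mul(8, Pow(Add(-26, 16), -1), Add(-39, 16)), -1573), Add(287, Mul(-1, -414))) = Add(Add(Mul(8, Pow(-10, -1), -23), -1573), Add(287, 414)) = Add(Add(Mul(8, Rational(-1, 10), -23), -1573), 701) = Add(Add(Rational(92, 5), -1573), 701) = Add(Rational(-7773, 5), 701) = Rational(-4268, 5)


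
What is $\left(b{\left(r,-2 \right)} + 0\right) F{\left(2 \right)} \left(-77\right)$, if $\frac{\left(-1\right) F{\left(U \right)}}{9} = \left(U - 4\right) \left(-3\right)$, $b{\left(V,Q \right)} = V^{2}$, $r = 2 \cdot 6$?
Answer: $598752$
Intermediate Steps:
$r = 12$
$F{\left(U \right)} = -108 + 27 U$ ($F{\left(U \right)} = - 9 \left(U - 4\right) \left(-3\right) = - 9 \left(-4 + U\right) \left(-3\right) = - 9 \left(12 - 3 U\right) = -108 + 27 U$)
$\left(b{\left(r,-2 \right)} + 0\right) F{\left(2 \right)} \left(-77\right) = \left(12^{2} + 0\right) \left(-108 + 27 \cdot 2\right) \left(-77\right) = \left(144 + 0\right) \left(-108 + 54\right) \left(-77\right) = 144 \left(-54\right) \left(-77\right) = \left(-7776\right) \left(-77\right) = 598752$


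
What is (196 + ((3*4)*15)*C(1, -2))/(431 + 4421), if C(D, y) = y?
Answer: -41/1213 ≈ -0.033800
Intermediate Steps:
(196 + ((3*4)*15)*C(1, -2))/(431 + 4421) = (196 + ((3*4)*15)*(-2))/(431 + 4421) = (196 + (12*15)*(-2))/4852 = (196 + 180*(-2))*(1/4852) = (196 - 360)*(1/4852) = -164*1/4852 = -41/1213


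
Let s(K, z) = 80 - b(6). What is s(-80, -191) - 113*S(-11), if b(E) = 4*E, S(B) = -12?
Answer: 1412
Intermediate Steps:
s(K, z) = 56 (s(K, z) = 80 - 4*6 = 80 - 1*24 = 80 - 24 = 56)
s(-80, -191) - 113*S(-11) = 56 - 113*(-12) = 56 + 1356 = 1412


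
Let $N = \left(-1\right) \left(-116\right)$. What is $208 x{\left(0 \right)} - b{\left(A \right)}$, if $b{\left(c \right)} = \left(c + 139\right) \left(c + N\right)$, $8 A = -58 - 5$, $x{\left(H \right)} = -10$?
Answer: $- \frac{1040505}{64} \approx -16258.0$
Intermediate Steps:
$N = 116$
$A = - \frac{63}{8}$ ($A = \frac{-58 - 5}{8} = \frac{1}{8} \left(-63\right) = - \frac{63}{8} \approx -7.875$)
$b{\left(c \right)} = \left(116 + c\right) \left(139 + c\right)$ ($b{\left(c \right)} = \left(c + 139\right) \left(c + 116\right) = \left(139 + c\right) \left(116 + c\right) = \left(116 + c\right) \left(139 + c\right)$)
$208 x{\left(0 \right)} - b{\left(A \right)} = 208 \left(-10\right) - \left(16124 + \left(- \frac{63}{8}\right)^{2} + 255 \left(- \frac{63}{8}\right)\right) = -2080 - \left(16124 + \frac{3969}{64} - \frac{16065}{8}\right) = -2080 - \frac{907385}{64} = - \frac{1040505}{64}$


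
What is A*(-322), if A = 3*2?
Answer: -1932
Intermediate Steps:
A = 6
A*(-322) = 6*(-322) = -1932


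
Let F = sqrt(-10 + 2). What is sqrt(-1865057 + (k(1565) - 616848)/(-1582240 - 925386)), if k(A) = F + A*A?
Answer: sqrt(-11727833932349831934 - 5015252*I*sqrt(2))/2507626 ≈ 4.1296e-10 - 1365.7*I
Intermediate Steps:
F = 2*I*sqrt(2) (F = sqrt(-8) = 2*I*sqrt(2) ≈ 2.8284*I)
k(A) = A**2 + 2*I*sqrt(2) (k(A) = 2*I*sqrt(2) + A*A = 2*I*sqrt(2) + A**2 = A**2 + 2*I*sqrt(2))
sqrt(-1865057 + (k(1565) - 616848)/(-1582240 - 925386)) = sqrt(-1865057 + ((1565**2 + 2*I*sqrt(2)) - 616848)/(-1582240 - 925386)) = sqrt(-1865057 + ((2449225 + 2*I*sqrt(2)) - 616848)/(-2507626)) = sqrt(-1865057 + (1832377 + 2*I*sqrt(2))*(-1/2507626)) = sqrt(-1865057 + (-1832377/2507626 - I*sqrt(2)/1253813)) = sqrt(-4676867257059/2507626 - I*sqrt(2)/1253813)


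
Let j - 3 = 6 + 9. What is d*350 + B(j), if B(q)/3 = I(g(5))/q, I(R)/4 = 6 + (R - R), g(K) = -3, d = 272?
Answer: 95204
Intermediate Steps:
j = 18 (j = 3 + (6 + 9) = 3 + 15 = 18)
I(R) = 24 (I(R) = 4*(6 + (R - R)) = 4*(6 + 0) = 4*6 = 24)
B(q) = 72/q (B(q) = 3*(24/q) = 72/q)
d*350 + B(j) = 272*350 + 72/18 = 95200 + 72*(1/18) = 95200 + 4 = 95204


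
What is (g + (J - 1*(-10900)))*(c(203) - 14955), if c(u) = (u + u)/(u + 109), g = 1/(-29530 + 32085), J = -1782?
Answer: -18115172795169/132860 ≈ -1.3635e+8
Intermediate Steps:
g = 1/2555 ≈ 0.00039139
c(u) = 2*u/(109 + u) (c(u) = (2*u)/(109 + u) = 2*u/(109 + u))
(g + (J - 1*(-10900)))*(c(203) - 14955) = (1/2555 + (-1782 - 1*(-10900)))*(2*203/(109 + 203) - 14955) = (1/2555 + (-1782 + 10900))*(2*203/312 - 14955) = (1/2555 + 9118)*(2*203*(1/312) - 14955) = 23296491*(203/156 - 14955)/2555 = (23296491/2555)*(-2332777/156) = -18115172795169/132860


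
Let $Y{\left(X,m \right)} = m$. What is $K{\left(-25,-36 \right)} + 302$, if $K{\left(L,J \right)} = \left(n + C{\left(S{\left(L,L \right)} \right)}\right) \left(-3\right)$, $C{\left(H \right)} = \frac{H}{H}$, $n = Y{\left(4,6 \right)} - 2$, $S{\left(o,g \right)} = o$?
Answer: $287$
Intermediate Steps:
$n = 4$ ($n = 6 - 2 = 4$)
$C{\left(H \right)} = 1$
$K{\left(L,J \right)} = -15$ ($K{\left(L,J \right)} = \left(4 + 1\right) \left(-3\right) = 5 \left(-3\right) = -15$)
$K{\left(-25,-36 \right)} + 302 = -15 + 302 = 287$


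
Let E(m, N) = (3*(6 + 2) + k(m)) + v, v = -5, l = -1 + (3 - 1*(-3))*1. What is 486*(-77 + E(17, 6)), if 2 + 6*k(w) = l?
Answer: -27945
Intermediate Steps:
l = 5 (l = -1 + (3 + 3)*1 = -1 + 6*1 = -1 + 6 = 5)
k(w) = ½ (k(w) = -⅓ + (⅙)*5 = -⅓ + ⅚ = ½)
E(m, N) = 39/2 (E(m, N) = (3*(6 + 2) + ½) - 5 = (3*8 + ½) - 5 = (24 + ½) - 5 = 49/2 - 5 = 39/2)
486*(-77 + E(17, 6)) = 486*(-77 + 39/2) = 486*(-115/2) = -27945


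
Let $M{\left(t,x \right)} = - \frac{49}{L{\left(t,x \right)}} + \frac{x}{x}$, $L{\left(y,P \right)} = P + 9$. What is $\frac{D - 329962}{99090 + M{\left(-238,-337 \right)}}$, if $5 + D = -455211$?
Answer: $- \frac{257538384}{32501897} \approx -7.9238$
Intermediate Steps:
$D = -455216$ ($D = -5 - 455211 = -455216$)
$L{\left(y,P \right)} = 9 + P$
$M{\left(t,x \right)} = 1 - \frac{49}{9 + x}$ ($M{\left(t,x \right)} = - \frac{49}{9 + x} + \frac{x}{x} = - \frac{49}{9 + x} + 1 = 1 - \frac{49}{9 + x}$)
$\frac{D - 329962}{99090 + M{\left(-238,-337 \right)}} = \frac{-455216 - 329962}{99090 + \frac{-40 - 337}{9 - 337}} = - \frac{785178}{99090 + \frac{1}{-328} \left(-377\right)} = - \frac{785178}{99090 - - \frac{377}{328}} = - \frac{785178}{99090 + \frac{377}{328}} = - \frac{785178}{\frac{32501897}{328}} = \left(-785178\right) \frac{328}{32501897} = - \frac{257538384}{32501897}$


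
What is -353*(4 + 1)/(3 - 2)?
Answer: -1765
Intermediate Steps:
-353*(4 + 1)/(3 - 2) = -1765/1 = -1765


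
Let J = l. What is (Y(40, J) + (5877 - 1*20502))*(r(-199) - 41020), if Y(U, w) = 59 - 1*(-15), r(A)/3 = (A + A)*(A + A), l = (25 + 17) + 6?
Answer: -6317927792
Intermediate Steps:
l = 48 (l = 42 + 6 = 48)
r(A) = 12*A² (r(A) = 3*((A + A)*(A + A)) = 3*((2*A)*(2*A)) = 3*(4*A²) = 12*A²)
J = 48
Y(U, w) = 74 (Y(U, w) = 59 + 15 = 74)
(Y(40, J) + (5877 - 1*20502))*(r(-199) - 41020) = (74 + (5877 - 1*20502))*(12*(-199)² - 41020) = (74 + (5877 - 20502))*(12*39601 - 41020) = (74 - 14625)*(475212 - 41020) = -14551*434192 = -6317927792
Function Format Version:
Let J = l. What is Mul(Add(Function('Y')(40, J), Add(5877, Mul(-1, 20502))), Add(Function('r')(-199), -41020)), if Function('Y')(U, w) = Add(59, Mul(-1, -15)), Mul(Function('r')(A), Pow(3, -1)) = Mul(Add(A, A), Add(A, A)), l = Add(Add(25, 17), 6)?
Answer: -6317927792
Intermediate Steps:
l = 48 (l = Add(42, 6) = 48)
Function('r')(A) = Mul(12, Pow(A, 2)) (Function('r')(A) = Mul(3, Mul(Add(A, A), Add(A, A))) = Mul(3, Mul(Mul(2, A), Mul(2, A))) = Mul(3, Mul(4, Pow(A, 2))) = Mul(12, Pow(A, 2)))
J = 48
Function('Y')(U, w) = 74 (Function('Y')(U, w) = Add(59, 15) = 74)
Mul(Add(Function('Y')(40, J), Add(5877, Mul(-1, 20502))), Add(Function('r')(-199), -41020)) = Mul(Add(74, Add(5877, Mul(-1, 20502))), Add(Mul(12, Pow(-199, 2)), -41020)) = Mul(Add(74, Add(5877, -20502)), Add(Mul(12, 39601), -41020)) = Mul(Add(74, -14625), Add(475212, -41020)) = Mul(-14551, 434192) = -6317927792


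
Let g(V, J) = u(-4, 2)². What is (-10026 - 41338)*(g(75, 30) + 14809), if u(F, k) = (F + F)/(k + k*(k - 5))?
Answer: -760854932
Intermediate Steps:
u(F, k) = 2*F/(k + k*(-5 + k)) (u(F, k) = (2*F)/(k + k*(-5 + k)) = 2*F/(k + k*(-5 + k)))
g(V, J) = 4 (g(V, J) = (2*(-4)/(2*(-4 + 2)))² = (2*(-4)*(½)/(-2))² = (2*(-4)*(½)*(-½))² = 2² = 4)
(-10026 - 41338)*(g(75, 30) + 14809) = (-10026 - 41338)*(4 + 14809) = -51364*14813 = -760854932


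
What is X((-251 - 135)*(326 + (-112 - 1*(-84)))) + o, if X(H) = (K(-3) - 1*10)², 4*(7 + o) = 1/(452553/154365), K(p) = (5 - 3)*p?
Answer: 598801/2404 ≈ 249.09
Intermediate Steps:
K(p) = 2*p
o = -16623/2404 (o = -7 + 1/(4*((452553/154365))) = -7 + 1/(4*((452553*(1/154365)))) = -7 + 1/(4*(601/205)) = -7 + (¼)*(205/601) = -7 + 205/2404 = -16623/2404 ≈ -6.9147)
X(H) = 256 (X(H) = (2*(-3) - 1*10)² = (-6 - 10)² = (-16)² = 256)
X((-251 - 135)*(326 + (-112 - 1*(-84)))) + o = 256 - 16623/2404 = 598801/2404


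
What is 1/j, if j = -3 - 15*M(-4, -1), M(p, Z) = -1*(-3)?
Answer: -1/48 ≈ -0.020833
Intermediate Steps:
M(p, Z) = 3
j = -48 (j = -3 - 15*3 = -3 - 45 = -48)
1/j = 1/(-48) = -1/48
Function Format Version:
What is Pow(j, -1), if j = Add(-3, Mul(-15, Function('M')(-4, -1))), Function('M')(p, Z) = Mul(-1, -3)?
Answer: Rational(-1, 48) ≈ -0.020833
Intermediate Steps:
Function('M')(p, Z) = 3
j = -48 (j = Add(-3, Mul(-15, 3)) = Add(-3, -45) = -48)
Pow(j, -1) = Pow(-48, -1) = Rational(-1, 48)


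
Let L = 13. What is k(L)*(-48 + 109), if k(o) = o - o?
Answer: 0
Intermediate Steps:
k(o) = 0
k(L)*(-48 + 109) = 0*(-48 + 109) = 0*61 = 0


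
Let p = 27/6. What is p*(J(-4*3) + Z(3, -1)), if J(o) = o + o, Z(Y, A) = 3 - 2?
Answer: -207/2 ≈ -103.50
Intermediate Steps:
p = 9/2 (p = 27*(⅙) = 9/2 ≈ 4.5000)
Z(Y, A) = 1
J(o) = 2*o
p*(J(-4*3) + Z(3, -1)) = 9*(2*(-4*3) + 1)/2 = 9*(2*(-12) + 1)/2 = 9*(-24 + 1)/2 = (9/2)*(-23) = -207/2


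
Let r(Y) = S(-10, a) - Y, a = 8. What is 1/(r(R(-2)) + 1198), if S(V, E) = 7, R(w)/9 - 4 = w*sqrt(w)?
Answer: 1169/1367209 - 18*I*sqrt(2)/1367209 ≈ 0.00085503 - 1.8619e-5*I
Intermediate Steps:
R(w) = 36 + 9*w**(3/2) (R(w) = 36 + 9*(w*sqrt(w)) = 36 + 9*w**(3/2))
r(Y) = 7 - Y
1/(r(R(-2)) + 1198) = 1/((7 - (36 + 9*(-2)**(3/2))) + 1198) = 1/((7 - (36 + 9*(-2*I*sqrt(2)))) + 1198) = 1/((7 - (36 - 18*I*sqrt(2))) + 1198) = 1/((7 + (-36 + 18*I*sqrt(2))) + 1198) = 1/((-29 + 18*I*sqrt(2)) + 1198) = 1/(1169 + 18*I*sqrt(2))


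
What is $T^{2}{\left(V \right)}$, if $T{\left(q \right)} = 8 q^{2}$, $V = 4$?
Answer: $16384$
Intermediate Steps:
$T^{2}{\left(V \right)} = \left(8 \cdot 4^{2}\right)^{2} = \left(8 \cdot 16\right)^{2} = 128^{2} = 16384$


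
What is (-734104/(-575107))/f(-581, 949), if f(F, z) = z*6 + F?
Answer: 734104/2940522091 ≈ 0.00024965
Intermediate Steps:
f(F, z) = F + 6*z (f(F, z) = 6*z + F = F + 6*z)
(-734104/(-575107))/f(-581, 949) = (-734104/(-575107))/(-581 + 6*949) = (-734104*(-1/575107))/(-581 + 5694) = (734104/575107)/5113 = (734104/575107)*(1/5113) = 734104/2940522091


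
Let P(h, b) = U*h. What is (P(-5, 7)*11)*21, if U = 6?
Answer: -6930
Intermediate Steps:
P(h, b) = 6*h
(P(-5, 7)*11)*21 = ((6*(-5))*11)*21 = -30*11*21 = -330*21 = -6930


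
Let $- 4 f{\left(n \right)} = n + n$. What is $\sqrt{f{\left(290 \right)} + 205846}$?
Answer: $\sqrt{205701} \approx 453.54$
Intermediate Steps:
$f{\left(n \right)} = - \frac{n}{2}$ ($f{\left(n \right)} = - \frac{n + n}{4} = - \frac{2 n}{4} = - \frac{n}{2}$)
$\sqrt{f{\left(290 \right)} + 205846} = \sqrt{\left(- \frac{1}{2}\right) 290 + 205846} = \sqrt{-145 + 205846} = \sqrt{205701}$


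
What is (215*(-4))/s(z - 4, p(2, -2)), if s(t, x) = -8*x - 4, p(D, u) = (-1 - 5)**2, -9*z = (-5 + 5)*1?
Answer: 215/73 ≈ 2.9452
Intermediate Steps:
z = 0 (z = -(-5 + 5)/9 = -0 = -1/9*0 = 0)
p(D, u) = 36 (p(D, u) = (-6)**2 = 36)
s(t, x) = -4 - 8*x
(215*(-4))/s(z - 4, p(2, -2)) = (215*(-4))/(-4 - 8*36) = -860/(-4 - 288) = -860/(-292) = -1/292*(-860) = 215/73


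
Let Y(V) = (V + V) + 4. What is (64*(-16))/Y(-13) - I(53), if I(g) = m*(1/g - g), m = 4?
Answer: 150688/583 ≈ 258.47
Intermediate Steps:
Y(V) = 4 + 2*V (Y(V) = 2*V + 4 = 4 + 2*V)
I(g) = -4*g + 4/g (I(g) = 4*(1/g - g) = -4*g + 4/g)
(64*(-16))/Y(-13) - I(53) = (64*(-16))/(4 + 2*(-13)) - (-4*53 + 4/53) = -1024/(4 - 26) - (-212 + 4*(1/53)) = -1024/(-22) - (-212 + 4/53) = -1024*(-1/22) - 1*(-11232/53) = 512/11 + 11232/53 = 150688/583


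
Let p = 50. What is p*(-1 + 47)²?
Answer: 105800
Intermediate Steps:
p*(-1 + 47)² = 50*(-1 + 47)² = 50*46² = 50*2116 = 105800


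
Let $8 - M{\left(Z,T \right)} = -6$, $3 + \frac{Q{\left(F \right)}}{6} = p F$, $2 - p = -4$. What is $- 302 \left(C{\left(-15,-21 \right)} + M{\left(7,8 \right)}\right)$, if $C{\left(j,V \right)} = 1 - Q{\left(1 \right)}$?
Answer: $906$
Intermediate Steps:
$p = 6$ ($p = 2 - -4 = 2 + 4 = 6$)
$Q{\left(F \right)} = -18 + 36 F$ ($Q{\left(F \right)} = -18 + 6 \cdot 6 F = -18 + 36 F$)
$M{\left(Z,T \right)} = 14$ ($M{\left(Z,T \right)} = 8 - -6 = 8 + 6 = 14$)
$C{\left(j,V \right)} = -17$ ($C{\left(j,V \right)} = 1 - \left(-18 + 36 \cdot 1\right) = 1 - \left(-18 + 36\right) = 1 - 18 = -17$)
$- 302 \left(C{\left(-15,-21 \right)} + M{\left(7,8 \right)}\right) = - 302 \left(-17 + 14\right) = \left(-302\right) \left(-3\right) = 906$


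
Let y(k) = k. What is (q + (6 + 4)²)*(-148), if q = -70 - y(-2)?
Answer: -4736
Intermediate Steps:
q = -68 (q = -70 - 1*(-2) = -70 + 2 = -68)
(q + (6 + 4)²)*(-148) = (-68 + (6 + 4)²)*(-148) = (-68 + 10²)*(-148) = (-68 + 100)*(-148) = 32*(-148) = -4736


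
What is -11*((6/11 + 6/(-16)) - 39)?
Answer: 3417/8 ≈ 427.13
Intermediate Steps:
-11*((6/11 + 6/(-16)) - 39) = -11*((6*(1/11) + 6*(-1/16)) - 39) = -11*((6/11 - 3/8) - 39) = -11*(15/88 - 39) = -11*(-3417/88) = 3417/8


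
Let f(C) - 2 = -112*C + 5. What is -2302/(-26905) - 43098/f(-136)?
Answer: -1124471512/410005295 ≈ -2.7426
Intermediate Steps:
f(C) = 7 - 112*C (f(C) = 2 + (-112*C + 5) = 2 + (5 - 112*C) = 7 - 112*C)
-2302/(-26905) - 43098/f(-136) = -2302/(-26905) - 43098/(7 - 112*(-136)) = -2302*(-1/26905) - 43098/(7 + 15232) = 2302/26905 - 43098/15239 = -1124471512/410005295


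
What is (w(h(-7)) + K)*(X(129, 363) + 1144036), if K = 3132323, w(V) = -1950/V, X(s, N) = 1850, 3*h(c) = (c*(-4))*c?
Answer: 25125234920571/7 ≈ 3.5893e+12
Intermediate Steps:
h(c) = -4*c²/3 (h(c) = ((c*(-4))*c)/3 = ((-4*c)*c)/3 = (-4*c²)/3 = -4*c²/3)
(w(h(-7)) + K)*(X(129, 363) + 1144036) = (-1950/((-4/3*(-7)²)) + 3132323)*(1850 + 1144036) = (-1950/((-4/3*49)) + 3132323)*1145886 = (-1950/(-196/3) + 3132323)*1145886 = (-1950*(-3/196) + 3132323)*1145886 = (2925/98 + 3132323)*1145886 = (306970579/98)*1145886 = 25125234920571/7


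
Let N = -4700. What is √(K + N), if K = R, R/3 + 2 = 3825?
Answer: √6769 ≈ 82.274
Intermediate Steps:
R = 11469 (R = -6 + 3*3825 = -6 + 11475 = 11469)
K = 11469
√(K + N) = √(11469 - 4700) = √6769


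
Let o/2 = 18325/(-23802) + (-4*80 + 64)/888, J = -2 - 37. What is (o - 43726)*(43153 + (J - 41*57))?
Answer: -785165521585775/440337 ≈ -1.7831e+9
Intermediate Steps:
J = -39
o = -931913/440337 (o = 2*(18325/(-23802) + (-4*80 + 64)/888) = 2*(18325*(-1/23802) + (-320 + 64)*(1/888)) = 2*(-18325/23802 - 256*1/888) = 2*(-18325/23802 - 32/111) = 2*(-931913/880674) = -931913/440337 ≈ -2.1164)
(o - 43726)*(43153 + (J - 41*57)) = (-931913/440337 - 43726)*(43153 + (-39 - 41*57)) = -19255107575*(43153 + (-39 - 2337))/440337 = -19255107575*(43153 - 2376)/440337 = -19255107575/440337*40777 = -785165521585775/440337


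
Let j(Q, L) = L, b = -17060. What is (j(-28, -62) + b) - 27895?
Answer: -45017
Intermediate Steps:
(j(-28, -62) + b) - 27895 = (-62 - 17060) - 27895 = -17122 - 27895 = -45017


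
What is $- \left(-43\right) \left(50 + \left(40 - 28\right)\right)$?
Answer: $2666$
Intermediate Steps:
$- \left(-43\right) \left(50 + \left(40 - 28\right)\right) = - \left(-43\right) \left(50 + 12\right) = - \left(-43\right) 62 = \left(-1\right) \left(-2666\right) = 2666$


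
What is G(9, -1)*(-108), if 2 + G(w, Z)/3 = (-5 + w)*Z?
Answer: 1944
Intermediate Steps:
G(w, Z) = -6 + 3*Z*(-5 + w) (G(w, Z) = -6 + 3*((-5 + w)*Z) = -6 + 3*(Z*(-5 + w)) = -6 + 3*Z*(-5 + w))
G(9, -1)*(-108) = (-6 - 15*(-1) + 3*(-1)*9)*(-108) = (-6 + 15 - 27)*(-108) = -18*(-108) = 1944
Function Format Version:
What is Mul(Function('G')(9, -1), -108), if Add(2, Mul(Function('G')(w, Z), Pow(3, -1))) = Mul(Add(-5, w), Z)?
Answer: 1944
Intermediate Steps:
Function('G')(w, Z) = Add(-6, Mul(3, Z, Add(-5, w))) (Function('G')(w, Z) = Add(-6, Mul(3, Mul(Add(-5, w), Z))) = Add(-6, Mul(3, Mul(Z, Add(-5, w)))) = Add(-6, Mul(3, Z, Add(-5, w))))
Mul(Function('G')(9, -1), -108) = Mul(Add(-6, Mul(-15, -1), Mul(3, -1, 9)), -108) = Mul(Add(-6, 15, -27), -108) = Mul(-18, -108) = 1944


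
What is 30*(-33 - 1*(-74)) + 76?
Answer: 1306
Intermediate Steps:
30*(-33 - 1*(-74)) + 76 = 30*(-33 + 74) + 76 = 30*41 + 76 = 1230 + 76 = 1306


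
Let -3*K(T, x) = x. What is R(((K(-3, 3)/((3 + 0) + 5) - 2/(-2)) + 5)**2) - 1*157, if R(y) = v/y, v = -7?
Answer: -347261/2209 ≈ -157.20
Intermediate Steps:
K(T, x) = -x/3
R(y) = -7/y
R(((K(-3, 3)/((3 + 0) + 5) - 2/(-2)) + 5)**2) - 1*157 = -7/(((-1/3*3)/((3 + 0) + 5) - 2/(-2)) + 5)**2 - 1*157 = -7/((-1/(3 + 5) - 2*(-1/2)) + 5)**2 - 157 = -7/((-1/8 + 1) + 5)**2 - 157 = -7/(7/8 + 5)**2 - 157 = -7/((47/8)**2) - 157 = -7/2209/64 - 157 = -7*64/2209 - 157 = -448/2209 - 157 = -347261/2209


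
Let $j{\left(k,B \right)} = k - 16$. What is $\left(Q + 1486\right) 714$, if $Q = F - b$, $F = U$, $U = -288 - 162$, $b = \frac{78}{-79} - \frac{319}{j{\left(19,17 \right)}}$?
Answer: $\frac{64490146}{79} \approx 8.1633 \cdot 10^{5}$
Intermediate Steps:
$j{\left(k,B \right)} = -16 + k$
$b = - \frac{25435}{237}$ ($b = \frac{78}{-79} - \frac{319}{-16 + 19} = 78 \left(- \frac{1}{79}\right) - \frac{319}{3} = - \frac{78}{79} - \frac{319}{3} = - \frac{25435}{237} \approx -107.32$)
$U = -450$ ($U = -288 - 162 = -450$)
$F = -450$
$Q = - \frac{81215}{237}$ ($Q = -450 - - \frac{25435}{237} = -450 + \frac{25435}{237} = - \frac{81215}{237} \approx -342.68$)
$\left(Q + 1486\right) 714 = \left(- \frac{81215}{237} + 1486\right) 714 = \frac{270967}{237} \cdot 714 = \frac{64490146}{79}$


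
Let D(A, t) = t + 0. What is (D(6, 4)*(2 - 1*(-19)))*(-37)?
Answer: -3108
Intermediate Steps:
D(A, t) = t
(D(6, 4)*(2 - 1*(-19)))*(-37) = (4*(2 - 1*(-19)))*(-37) = (4*(2 + 19))*(-37) = (4*21)*(-37) = 84*(-37) = -3108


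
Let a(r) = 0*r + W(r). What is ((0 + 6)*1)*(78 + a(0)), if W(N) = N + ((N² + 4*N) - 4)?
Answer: 444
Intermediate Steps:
W(N) = -4 + N² + 5*N (W(N) = N + (-4 + N² + 4*N) = -4 + N² + 5*N)
a(r) = -4 + r² + 5*r (a(r) = 0*r + (-4 + r² + 5*r) = 0 + (-4 + r² + 5*r) = -4 + r² + 5*r)
((0 + 6)*1)*(78 + a(0)) = ((0 + 6)*1)*(78 + (-4 + 0² + 5*0)) = (6*1)*(78 + (-4 + 0 + 0)) = 6*(78 - 4) = 6*74 = 444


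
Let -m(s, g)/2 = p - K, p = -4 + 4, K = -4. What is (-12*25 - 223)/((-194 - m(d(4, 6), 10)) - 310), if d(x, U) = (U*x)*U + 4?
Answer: 523/496 ≈ 1.0544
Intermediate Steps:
d(x, U) = 4 + x*U² (d(x, U) = x*U² + 4 = 4 + x*U²)
p = 0
m(s, g) = -8 (m(s, g) = -2*(0 - 1*(-4)) = -2*(0 + 4) = -2*4 = -8)
(-12*25 - 223)/((-194 - m(d(4, 6), 10)) - 310) = (-12*25 - 223)/((-194 - 1*(-8)) - 310) = (-300 - 223)/((-194 + 8) - 310) = -523/(-186 - 310) = -523/(-496) = -523*(-1/496) = 523/496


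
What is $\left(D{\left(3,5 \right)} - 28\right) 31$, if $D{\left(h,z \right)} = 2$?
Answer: $-806$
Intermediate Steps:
$\left(D{\left(3,5 \right)} - 28\right) 31 = \left(2 - 28\right) 31 = \left(-26\right) 31 = -806$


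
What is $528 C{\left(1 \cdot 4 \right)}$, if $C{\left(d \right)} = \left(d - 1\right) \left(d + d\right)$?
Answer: $12672$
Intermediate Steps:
$C{\left(d \right)} = 2 d \left(-1 + d\right)$ ($C{\left(d \right)} = \left(-1 + d\right) 2 d = 2 d \left(-1 + d\right)$)
$528 C{\left(1 \cdot 4 \right)} = 528 \cdot 2 \cdot 1 \cdot 4 \left(-1 + 1 \cdot 4\right) = 528 \cdot 2 \cdot 4 \left(-1 + 4\right) = 528 \cdot 2 \cdot 4 \cdot 3 = 528 \cdot 24 = 12672$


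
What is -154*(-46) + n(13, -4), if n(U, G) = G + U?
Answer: 7093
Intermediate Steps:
-154*(-46) + n(13, -4) = -154*(-46) + (-4 + 13) = 7084 + 9 = 7093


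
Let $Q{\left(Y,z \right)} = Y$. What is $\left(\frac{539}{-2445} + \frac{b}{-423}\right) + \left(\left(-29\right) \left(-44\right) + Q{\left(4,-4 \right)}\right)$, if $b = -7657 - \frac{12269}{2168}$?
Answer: $\frac{970055704643}{747407160} \approx 1297.9$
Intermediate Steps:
$b = - \frac{16612645}{2168}$ ($b = -7657 - \frac{12269}{2168} = - \frac{16612645}{2168} \approx -7662.7$)
$\left(\frac{539}{-2445} + \frac{b}{-423}\right) + \left(\left(-29\right) \left(-44\right) + Q{\left(4,-4 \right)}\right) = \left(\frac{539}{-2445} - \frac{16612645}{2168 \left(-423\right)}\right) + \left(\left(-29\right) \left(-44\right) + 4\right) = \left(539 \left(- \frac{1}{2445}\right) - - \frac{16612645}{917064}\right) + \left(1276 + 4\right) = \left(- \frac{539}{2445} + \frac{16612645}{917064}\right) + 1280 = \frac{13374539843}{747407160} + 1280 = \frac{970055704643}{747407160}$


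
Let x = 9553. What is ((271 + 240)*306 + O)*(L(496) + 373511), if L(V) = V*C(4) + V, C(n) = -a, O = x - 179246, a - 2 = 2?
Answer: -4957950521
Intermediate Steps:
a = 4 (a = 2 + 2 = 4)
O = -169693 (O = 9553 - 179246 = -169693)
C(n) = -4 (C(n) = -1*4 = -4)
L(V) = -3*V (L(V) = V*(-4) + V = -4*V + V = -3*V)
((271 + 240)*306 + O)*(L(496) + 373511) = ((271 + 240)*306 - 169693)*(-3*496 + 373511) = (511*306 - 169693)*(-1488 + 373511) = (156366 - 169693)*372023 = -13327*372023 = -4957950521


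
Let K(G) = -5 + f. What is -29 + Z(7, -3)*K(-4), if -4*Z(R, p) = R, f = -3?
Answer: -15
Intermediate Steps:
Z(R, p) = -R/4
K(G) = -8 (K(G) = -5 - 3 = -8)
-29 + Z(7, -3)*K(-4) = -29 - ¼*7*(-8) = -29 - 7/4*(-8) = -29 + 14 = -15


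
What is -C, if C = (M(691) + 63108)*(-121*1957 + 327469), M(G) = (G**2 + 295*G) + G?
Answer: -67561974000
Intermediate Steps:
M(G) = G**2 + 296*G
C = 67561974000 (C = (691*(296 + 691) + 63108)*(-121*1957 + 327469) = (691*987 + 63108)*(-236797 + 327469) = (682017 + 63108)*90672 = 745125*90672 = 67561974000)
-C = -1*67561974000 = -67561974000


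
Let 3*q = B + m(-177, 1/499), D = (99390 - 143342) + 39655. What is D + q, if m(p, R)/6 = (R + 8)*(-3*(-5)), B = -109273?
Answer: -60600466/1497 ≈ -40481.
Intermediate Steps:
D = -4297 (D = -43952 + 39655 = -4297)
m(p, R) = 720 + 90*R (m(p, R) = 6*((R + 8)*(-3*(-5))) = 6*((8 + R)*15) = 6*(120 + 15*R) = 720 + 90*R)
q = -54167857/1497 (q = (-109273 + (720 + 90/499))/3 = (-109273 + 359370/499)/3 = (1/3)*(-54167857/499) = -54167857/1497 ≈ -36184.)
D + q = -4297 - 54167857/1497 = -60600466/1497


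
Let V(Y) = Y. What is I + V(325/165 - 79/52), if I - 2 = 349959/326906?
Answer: 987584687/280485348 ≈ 3.5210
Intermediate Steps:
I = 1003771/326906 (I = 2 + 349959/326906 = 1003771/326906 ≈ 3.0705)
I + V(325/165 - 79/52) = 1003771/326906 + (325/165 - 79/52) = 1003771/326906 + (325*(1/165) - 79*1/52) = 1003771/326906 + (65/33 - 79/52) = 1003771/326906 + 773/1716 = 987584687/280485348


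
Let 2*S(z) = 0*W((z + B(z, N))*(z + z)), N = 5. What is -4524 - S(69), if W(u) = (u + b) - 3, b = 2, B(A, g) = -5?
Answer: -4524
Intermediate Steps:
W(u) = -1 + u (W(u) = (u + 2) - 3 = (2 + u) - 3 = -1 + u)
S(z) = 0 (S(z) = (0*(-1 + (z - 5)*(z + z)))/2 = (0*(-1 + (-5 + z)*(2*z)))/2 = (0*(-1 + 2*z*(-5 + z)))/2 = (½)*0 = 0)
-4524 - S(69) = -4524 - 1*0 = -4524 + 0 = -4524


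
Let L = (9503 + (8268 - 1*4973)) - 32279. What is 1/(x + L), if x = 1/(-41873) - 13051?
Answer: -41873/1362212437 ≈ -3.0739e-5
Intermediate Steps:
x = -546484524/41873 (x = -1/41873 - 13051 = -546484524/41873 ≈ -13051.)
L = -19481 (L = (9503 + (8268 - 4973)) - 32279 = (9503 + 3295) - 32279 = 12798 - 32279 = -19481)
1/(x + L) = 1/(-546484524/41873 - 19481) = 1/(-1362212437/41873) = -41873/1362212437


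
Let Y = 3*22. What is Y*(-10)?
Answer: -660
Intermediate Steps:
Y = 66
Y*(-10) = 66*(-10) = -660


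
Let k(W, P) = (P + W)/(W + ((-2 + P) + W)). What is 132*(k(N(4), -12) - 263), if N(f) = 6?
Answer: -34320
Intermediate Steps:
k(W, P) = (P + W)/(-2 + P + 2*W) (k(W, P) = (P + W)/(W + (-2 + P + W)) = (P + W)/(-2 + P + 2*W))
132*(k(N(4), -12) - 263) = 132*((-12 + 6)/(-2 - 12 + 2*6) - 263) = 132*(-6/(-2 - 12 + 12) - 263) = 132*(-6/(-2) - 263) = 132*(-1/2*(-6) - 263) = 132*(3 - 263) = 132*(-260) = -34320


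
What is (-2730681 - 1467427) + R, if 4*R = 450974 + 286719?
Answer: -16054739/4 ≈ -4.0137e+6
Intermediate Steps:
R = 737693/4 (R = (450974 + 286719)/4 = (¼)*737693 = 737693/4 ≈ 1.8442e+5)
(-2730681 - 1467427) + R = (-2730681 - 1467427) + 737693/4 = -4198108 + 737693/4 = -16054739/4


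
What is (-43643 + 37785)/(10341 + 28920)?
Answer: -5858/39261 ≈ -0.14921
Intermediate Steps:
(-43643 + 37785)/(10341 + 28920) = -5858/39261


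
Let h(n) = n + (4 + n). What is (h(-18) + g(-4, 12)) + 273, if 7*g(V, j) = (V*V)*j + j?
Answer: 1891/7 ≈ 270.14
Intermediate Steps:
g(V, j) = j/7 + j*V²/7 (g(V, j) = ((V*V)*j + j)/7 = (V²*j + j)/7 = (j*V² + j)/7 = (j + j*V²)/7 = j/7 + j*V²/7)
h(n) = 4 + 2*n
(h(-18) + g(-4, 12)) + 273 = ((4 + 2*(-18)) + (⅐)*12*(1 + (-4)²)) + 273 = ((4 - 36) + (⅐)*12*(1 + 16)) + 273 = (-32 + (⅐)*12*17) + 273 = (-32 + 204/7) + 273 = -20/7 + 273 = 1891/7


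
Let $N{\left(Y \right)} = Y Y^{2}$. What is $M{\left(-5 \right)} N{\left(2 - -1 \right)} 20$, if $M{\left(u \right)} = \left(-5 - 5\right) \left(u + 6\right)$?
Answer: $-5400$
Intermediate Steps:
$M{\left(u \right)} = -60 - 10 u$ ($M{\left(u \right)} = - 10 \left(6 + u\right) = -60 - 10 u$)
$N{\left(Y \right)} = Y^{3}$
$M{\left(-5 \right)} N{\left(2 - -1 \right)} 20 = \left(-60 - -50\right) \left(2 - -1\right)^{3} \cdot 20 = \left(-60 + 50\right) \left(2 + 1\right)^{3} \cdot 20 = - 10 \cdot 3^{3} \cdot 20 = \left(-10\right) 27 \cdot 20 = \left(-270\right) 20 = -5400$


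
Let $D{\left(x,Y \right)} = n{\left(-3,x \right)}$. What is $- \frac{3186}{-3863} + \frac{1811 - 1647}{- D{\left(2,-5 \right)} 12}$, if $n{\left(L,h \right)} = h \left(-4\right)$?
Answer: $\frac{234847}{92712} \approx 2.5331$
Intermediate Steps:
$n{\left(L,h \right)} = - 4 h$
$D{\left(x,Y \right)} = - 4 x$
$- \frac{3186}{-3863} + \frac{1811 - 1647}{- D{\left(2,-5 \right)} 12} = - \frac{3186}{-3863} + \frac{1811 - 1647}{- \left(-4\right) 2 \cdot 12} = \left(-3186\right) \left(- \frac{1}{3863}\right) + \frac{1811 - 1647}{\left(-1\right) \left(-8\right) 12} = \frac{3186}{3863} + \frac{164}{8 \cdot 12} = \frac{3186}{3863} + \frac{164}{96} = \frac{3186}{3863} + 164 \cdot \frac{1}{96} = \frac{3186}{3863} + \frac{41}{24} = \frac{234847}{92712}$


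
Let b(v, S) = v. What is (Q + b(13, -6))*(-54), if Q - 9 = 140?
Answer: -8748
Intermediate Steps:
Q = 149 (Q = 9 + 140 = 149)
(Q + b(13, -6))*(-54) = (149 + 13)*(-54) = 162*(-54) = -8748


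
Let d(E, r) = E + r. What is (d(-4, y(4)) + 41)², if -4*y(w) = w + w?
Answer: 1225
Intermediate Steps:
y(w) = -w/2 (y(w) = -(w + w)/4 = -w/2)
(d(-4, y(4)) + 41)² = ((-4 - ½*4) + 41)² = ((-4 - 2) + 41)² = (-6 + 41)² = 35² = 1225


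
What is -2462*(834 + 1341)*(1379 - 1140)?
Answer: -1279809150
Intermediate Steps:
-2462*(834 + 1341)*(1379 - 1140) = -5354850*239 = -2462*519825 = -1279809150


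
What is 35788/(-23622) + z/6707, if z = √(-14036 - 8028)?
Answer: -17894/11811 + 4*I*√1379/6707 ≈ -1.515 + 0.022147*I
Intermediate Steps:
z = 4*I*√1379 (z = √(-22064) = 4*I*√1379 ≈ 148.54*I)
35788/(-23622) + z/6707 = 35788/(-23622) + (4*I*√1379)/6707 = 35788*(-1/23622) + (4*I*√1379)*(1/6707) = -17894/11811 + 4*I*√1379/6707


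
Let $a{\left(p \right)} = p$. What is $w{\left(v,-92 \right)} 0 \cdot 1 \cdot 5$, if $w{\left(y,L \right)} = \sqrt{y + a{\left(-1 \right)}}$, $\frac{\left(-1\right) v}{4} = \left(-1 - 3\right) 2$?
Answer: $0$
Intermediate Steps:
$v = 32$ ($v = - 4 \left(-1 - 3\right) 2 = - 4 \left(\left(-4\right) 2\right) = \left(-4\right) \left(-8\right) = 32$)
$w{\left(y,L \right)} = \sqrt{-1 + y}$ ($w{\left(y,L \right)} = \sqrt{y - 1} = \sqrt{-1 + y}$)
$w{\left(v,-92 \right)} 0 \cdot 1 \cdot 5 = \sqrt{-1 + 32} \cdot 0 \cdot 1 \cdot 5 = \sqrt{31} \cdot 0 \cdot 5 = \sqrt{31} \cdot 0 = 0$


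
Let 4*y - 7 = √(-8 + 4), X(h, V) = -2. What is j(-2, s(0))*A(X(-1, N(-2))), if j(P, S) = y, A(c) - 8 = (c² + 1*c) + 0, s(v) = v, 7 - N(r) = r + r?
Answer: 35/2 + 5*I ≈ 17.5 + 5.0*I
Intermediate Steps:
N(r) = 7 - 2*r (N(r) = 7 - (r + r) = 7 - 2*r)
A(c) = 8 + c + c² (A(c) = 8 + ((c² + 1*c) + 0) = 8 + ((c² + c) + 0) = 8 + ((c + c²) + 0) = 8 + (c + c²) = 8 + c + c²)
y = 7/4 + I/2 (y = 7/4 + √(-8 + 4)/4 = 7/4 + √(-4)/4 = 7/4 + (2*I)/4 = 7/4 + I/2 ≈ 1.75 + 0.5*I)
j(P, S) = 7/4 + I/2
j(-2, s(0))*A(X(-1, N(-2))) = (7/4 + I/2)*(8 - 2 + (-2)²) = (7/4 + I/2)*(8 - 2 + 4) = (7/4 + I/2)*10 = 35/2 + 5*I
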